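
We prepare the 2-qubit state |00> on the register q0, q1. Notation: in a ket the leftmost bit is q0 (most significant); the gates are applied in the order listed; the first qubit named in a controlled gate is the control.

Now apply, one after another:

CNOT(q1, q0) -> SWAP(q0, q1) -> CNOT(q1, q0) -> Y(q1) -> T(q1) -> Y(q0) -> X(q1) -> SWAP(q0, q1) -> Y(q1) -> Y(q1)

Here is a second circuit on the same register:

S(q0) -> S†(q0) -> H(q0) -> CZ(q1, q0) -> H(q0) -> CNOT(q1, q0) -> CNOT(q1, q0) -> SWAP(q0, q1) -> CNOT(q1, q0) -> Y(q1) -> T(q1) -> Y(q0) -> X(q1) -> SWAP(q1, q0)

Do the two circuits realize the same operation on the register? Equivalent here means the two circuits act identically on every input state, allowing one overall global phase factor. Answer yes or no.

Yes: on every input state the two circuits agree up to one overall phase factor.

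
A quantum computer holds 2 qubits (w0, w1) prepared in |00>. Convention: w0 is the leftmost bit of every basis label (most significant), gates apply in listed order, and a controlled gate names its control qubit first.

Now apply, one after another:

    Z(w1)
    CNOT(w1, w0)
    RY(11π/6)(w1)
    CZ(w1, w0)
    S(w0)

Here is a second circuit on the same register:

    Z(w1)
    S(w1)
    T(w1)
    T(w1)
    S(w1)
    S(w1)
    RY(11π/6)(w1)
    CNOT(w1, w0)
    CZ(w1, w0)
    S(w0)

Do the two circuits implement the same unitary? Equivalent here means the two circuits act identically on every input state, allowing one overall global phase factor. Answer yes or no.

No — the two circuits implement different unitaries, even allowing a global phase.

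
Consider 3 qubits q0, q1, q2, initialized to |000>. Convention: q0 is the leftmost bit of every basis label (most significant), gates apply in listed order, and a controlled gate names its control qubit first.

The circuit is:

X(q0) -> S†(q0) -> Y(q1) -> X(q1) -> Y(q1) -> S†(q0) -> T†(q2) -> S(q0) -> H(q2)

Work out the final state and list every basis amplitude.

The resulting statevector has amplitude sqrt(2)*I/2 on |110>, sqrt(2)*I/2 on |111>, and 0 on every other basis state.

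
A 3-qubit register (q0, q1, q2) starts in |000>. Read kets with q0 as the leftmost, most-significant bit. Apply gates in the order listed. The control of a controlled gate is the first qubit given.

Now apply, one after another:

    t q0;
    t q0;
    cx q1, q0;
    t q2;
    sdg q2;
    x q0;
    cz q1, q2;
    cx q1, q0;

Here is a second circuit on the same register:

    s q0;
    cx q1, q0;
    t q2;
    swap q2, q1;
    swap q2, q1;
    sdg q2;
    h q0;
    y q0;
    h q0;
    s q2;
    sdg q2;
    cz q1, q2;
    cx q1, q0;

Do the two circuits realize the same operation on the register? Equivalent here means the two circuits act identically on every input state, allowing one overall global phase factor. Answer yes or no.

No: there is an input state on which the two circuits produce genuinely different outputs (not merely differing by a phase).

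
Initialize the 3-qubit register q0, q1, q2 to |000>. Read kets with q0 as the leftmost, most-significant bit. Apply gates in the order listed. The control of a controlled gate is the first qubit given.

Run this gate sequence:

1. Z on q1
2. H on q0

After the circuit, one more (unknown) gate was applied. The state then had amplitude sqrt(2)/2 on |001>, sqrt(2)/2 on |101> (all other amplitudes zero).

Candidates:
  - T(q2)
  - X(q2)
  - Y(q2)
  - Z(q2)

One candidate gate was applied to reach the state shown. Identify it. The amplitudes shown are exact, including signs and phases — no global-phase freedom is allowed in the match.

The applied gate was X(q2).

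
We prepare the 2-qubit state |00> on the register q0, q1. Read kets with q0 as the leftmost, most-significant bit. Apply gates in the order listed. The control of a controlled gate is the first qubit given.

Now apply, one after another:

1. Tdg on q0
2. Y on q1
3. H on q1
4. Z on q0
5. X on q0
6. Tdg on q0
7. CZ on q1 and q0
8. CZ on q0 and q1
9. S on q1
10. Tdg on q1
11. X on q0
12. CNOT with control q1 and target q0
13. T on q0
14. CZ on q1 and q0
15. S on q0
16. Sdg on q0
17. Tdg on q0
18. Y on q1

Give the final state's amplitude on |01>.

|01> carries amplitude sqrt(2)*exp(3*I*pi/4)/2 in the final state.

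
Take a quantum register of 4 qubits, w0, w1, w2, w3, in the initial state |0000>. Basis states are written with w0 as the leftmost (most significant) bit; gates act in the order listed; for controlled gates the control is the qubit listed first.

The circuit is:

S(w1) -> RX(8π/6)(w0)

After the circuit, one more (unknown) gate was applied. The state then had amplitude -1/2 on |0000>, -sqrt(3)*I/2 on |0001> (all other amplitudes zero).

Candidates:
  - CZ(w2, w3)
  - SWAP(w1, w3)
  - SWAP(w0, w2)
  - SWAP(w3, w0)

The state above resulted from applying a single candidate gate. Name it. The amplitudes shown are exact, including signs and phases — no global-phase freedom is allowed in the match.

The unique candidate consistent with the amplitudes is SWAP(w3, w0).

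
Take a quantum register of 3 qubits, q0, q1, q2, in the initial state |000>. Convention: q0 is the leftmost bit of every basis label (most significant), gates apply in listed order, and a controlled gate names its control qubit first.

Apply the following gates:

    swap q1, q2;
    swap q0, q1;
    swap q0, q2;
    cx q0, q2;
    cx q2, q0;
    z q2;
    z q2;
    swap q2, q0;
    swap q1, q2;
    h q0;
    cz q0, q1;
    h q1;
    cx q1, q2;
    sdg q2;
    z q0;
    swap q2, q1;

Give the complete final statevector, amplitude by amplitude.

The resulting statevector has amplitude 1/2 on |000>, 0 on |001>, 0 on |010>, -I/2 on |011>, -1/2 on |100>, 0 on |101>, 0 on |110>, I/2 on |111>.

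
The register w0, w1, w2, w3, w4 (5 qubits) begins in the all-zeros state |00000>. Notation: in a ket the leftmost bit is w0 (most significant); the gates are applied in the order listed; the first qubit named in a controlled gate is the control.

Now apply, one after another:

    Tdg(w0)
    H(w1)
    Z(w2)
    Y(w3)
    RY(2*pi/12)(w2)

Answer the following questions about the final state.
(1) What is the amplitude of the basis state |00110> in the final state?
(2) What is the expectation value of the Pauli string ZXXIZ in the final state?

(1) The final state's coefficient on |00110> equals I*(-1 + sqrt(3))/4.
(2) The expectation value of ZXXIZ is 1/2.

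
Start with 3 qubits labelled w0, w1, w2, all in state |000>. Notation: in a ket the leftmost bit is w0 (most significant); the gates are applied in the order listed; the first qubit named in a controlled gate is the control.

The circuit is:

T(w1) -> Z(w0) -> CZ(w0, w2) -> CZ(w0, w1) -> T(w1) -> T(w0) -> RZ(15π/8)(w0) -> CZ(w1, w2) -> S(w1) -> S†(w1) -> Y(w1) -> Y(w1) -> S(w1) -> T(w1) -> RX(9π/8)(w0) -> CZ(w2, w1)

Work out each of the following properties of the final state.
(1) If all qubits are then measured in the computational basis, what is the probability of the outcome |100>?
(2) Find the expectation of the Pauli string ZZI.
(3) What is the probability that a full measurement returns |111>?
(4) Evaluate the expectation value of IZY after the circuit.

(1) A full measurement returns |100> with probability sin(7*pi/16)**2. Key observation: gates 10-13 undo each other exactly, leaving only the rest of the circuit to track.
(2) In the final state, ZZI has expectation -sqrt(sqrt(2) + 2)/2.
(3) A full measurement returns |111> with probability 0.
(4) The observable IZY averages to 0.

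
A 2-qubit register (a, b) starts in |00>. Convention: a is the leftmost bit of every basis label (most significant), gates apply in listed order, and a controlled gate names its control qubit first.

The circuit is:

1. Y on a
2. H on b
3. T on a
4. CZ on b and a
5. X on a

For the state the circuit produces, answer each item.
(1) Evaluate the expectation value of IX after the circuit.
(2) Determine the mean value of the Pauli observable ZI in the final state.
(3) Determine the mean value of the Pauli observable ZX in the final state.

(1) The observable IX averages to -1.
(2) The expectation value of ZI is 1.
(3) In the final state, ZX has expectation -1.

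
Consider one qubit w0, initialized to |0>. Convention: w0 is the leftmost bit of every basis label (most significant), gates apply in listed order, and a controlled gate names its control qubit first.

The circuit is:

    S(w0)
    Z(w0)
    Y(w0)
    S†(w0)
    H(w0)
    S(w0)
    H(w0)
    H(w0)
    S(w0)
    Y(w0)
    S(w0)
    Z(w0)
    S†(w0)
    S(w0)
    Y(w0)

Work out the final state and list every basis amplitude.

The resulting statevector has amplitude -sqrt(2)*I/2 on |0>, sqrt(2)/2 on |1>.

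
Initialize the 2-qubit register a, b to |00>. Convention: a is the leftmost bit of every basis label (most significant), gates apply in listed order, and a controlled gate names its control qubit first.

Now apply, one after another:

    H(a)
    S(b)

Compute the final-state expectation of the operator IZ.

In the final state, IZ has expectation 1.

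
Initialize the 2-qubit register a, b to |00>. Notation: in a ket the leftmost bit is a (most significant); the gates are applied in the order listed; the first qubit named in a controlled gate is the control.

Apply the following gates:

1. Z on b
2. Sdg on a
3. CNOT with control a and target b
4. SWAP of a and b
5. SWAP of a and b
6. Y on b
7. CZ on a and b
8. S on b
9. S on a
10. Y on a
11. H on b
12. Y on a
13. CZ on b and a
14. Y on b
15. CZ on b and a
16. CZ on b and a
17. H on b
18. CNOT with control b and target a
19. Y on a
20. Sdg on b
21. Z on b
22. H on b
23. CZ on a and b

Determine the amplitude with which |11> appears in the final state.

The amplitude on |11> is -sqrt(2)/2. Key observation: steps 4-5 multiply out to the identity, so the circuit reduces to the remaining gates.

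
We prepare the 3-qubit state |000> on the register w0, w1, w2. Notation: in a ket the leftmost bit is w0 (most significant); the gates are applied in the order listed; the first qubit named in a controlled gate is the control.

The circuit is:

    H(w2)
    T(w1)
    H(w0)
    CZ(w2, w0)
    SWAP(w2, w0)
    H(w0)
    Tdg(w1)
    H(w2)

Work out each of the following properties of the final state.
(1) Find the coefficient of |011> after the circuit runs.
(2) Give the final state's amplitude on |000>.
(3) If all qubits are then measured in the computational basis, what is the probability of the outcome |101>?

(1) |011> carries amplitude 0 in the final state.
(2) The amplitude on |000> is 1/2.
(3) Outcome |101> occurs with probability 1/4.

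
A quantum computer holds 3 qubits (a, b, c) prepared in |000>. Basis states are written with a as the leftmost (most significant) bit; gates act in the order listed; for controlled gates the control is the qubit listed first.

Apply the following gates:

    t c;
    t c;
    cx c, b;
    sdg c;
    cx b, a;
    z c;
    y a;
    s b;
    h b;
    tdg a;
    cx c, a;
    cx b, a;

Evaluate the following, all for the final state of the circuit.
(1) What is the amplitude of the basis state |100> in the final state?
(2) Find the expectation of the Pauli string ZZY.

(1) The amplitude on |100> is sqrt(2)*exp(I*pi/4)/2.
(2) The observable ZZY averages to 0.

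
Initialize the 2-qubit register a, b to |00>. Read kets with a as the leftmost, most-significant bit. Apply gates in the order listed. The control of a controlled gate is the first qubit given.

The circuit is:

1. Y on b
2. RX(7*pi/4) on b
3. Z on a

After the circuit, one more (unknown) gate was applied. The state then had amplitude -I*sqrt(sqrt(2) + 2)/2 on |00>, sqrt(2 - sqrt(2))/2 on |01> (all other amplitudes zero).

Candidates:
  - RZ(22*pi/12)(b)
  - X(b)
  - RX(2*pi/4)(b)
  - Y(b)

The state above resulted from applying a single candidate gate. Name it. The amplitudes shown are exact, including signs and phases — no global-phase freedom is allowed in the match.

The applied gate was X(b).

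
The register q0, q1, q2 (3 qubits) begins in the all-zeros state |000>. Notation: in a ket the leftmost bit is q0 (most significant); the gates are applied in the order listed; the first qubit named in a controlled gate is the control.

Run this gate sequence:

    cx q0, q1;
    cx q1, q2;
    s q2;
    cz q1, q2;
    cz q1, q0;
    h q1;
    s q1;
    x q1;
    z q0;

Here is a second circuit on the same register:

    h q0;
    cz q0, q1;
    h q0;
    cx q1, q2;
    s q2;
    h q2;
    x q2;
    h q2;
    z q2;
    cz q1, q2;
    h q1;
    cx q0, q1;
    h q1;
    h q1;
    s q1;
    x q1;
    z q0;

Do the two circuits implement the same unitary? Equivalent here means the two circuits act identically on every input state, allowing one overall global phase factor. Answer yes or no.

No — the two circuits implement different unitaries, even allowing a global phase.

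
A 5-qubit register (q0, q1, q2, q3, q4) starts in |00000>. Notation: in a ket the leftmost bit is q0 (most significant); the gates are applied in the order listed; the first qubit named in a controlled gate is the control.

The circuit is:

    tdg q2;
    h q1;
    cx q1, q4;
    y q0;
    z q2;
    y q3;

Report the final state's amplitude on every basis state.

The resulting statevector has amplitude -sqrt(2)/2 on |10010>, -sqrt(2)/2 on |11011>, and 0 on every other basis state.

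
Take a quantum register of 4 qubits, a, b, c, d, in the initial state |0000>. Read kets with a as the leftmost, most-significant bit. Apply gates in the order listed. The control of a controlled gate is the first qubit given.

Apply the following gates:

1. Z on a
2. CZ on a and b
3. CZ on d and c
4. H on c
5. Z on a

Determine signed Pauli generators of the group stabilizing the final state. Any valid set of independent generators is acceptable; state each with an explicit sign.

One valid set of independent stabilizer generators is +IIXI, +ZIII, +IZII, +IIIZ (any independent generating set of the same group is equally correct).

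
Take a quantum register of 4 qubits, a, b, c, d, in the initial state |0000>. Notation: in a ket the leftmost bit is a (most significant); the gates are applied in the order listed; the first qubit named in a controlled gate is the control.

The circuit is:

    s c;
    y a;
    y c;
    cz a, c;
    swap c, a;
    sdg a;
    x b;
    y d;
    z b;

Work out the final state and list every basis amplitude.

After the circuit, the state carries amplitude -1 on |1111>, and 0 on every other basis state.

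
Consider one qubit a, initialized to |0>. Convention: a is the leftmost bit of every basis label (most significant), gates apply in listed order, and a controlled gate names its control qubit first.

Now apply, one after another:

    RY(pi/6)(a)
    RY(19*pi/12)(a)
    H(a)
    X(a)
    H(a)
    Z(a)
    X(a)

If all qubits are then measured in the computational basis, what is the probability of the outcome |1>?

A full measurement returns |1> with probability sqrt(2)/4 + 1/2.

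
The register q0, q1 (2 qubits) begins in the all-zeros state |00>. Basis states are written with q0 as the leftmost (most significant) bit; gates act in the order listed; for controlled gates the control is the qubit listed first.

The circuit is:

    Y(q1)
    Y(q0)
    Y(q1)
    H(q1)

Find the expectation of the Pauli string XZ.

The expectation value of XZ is 0.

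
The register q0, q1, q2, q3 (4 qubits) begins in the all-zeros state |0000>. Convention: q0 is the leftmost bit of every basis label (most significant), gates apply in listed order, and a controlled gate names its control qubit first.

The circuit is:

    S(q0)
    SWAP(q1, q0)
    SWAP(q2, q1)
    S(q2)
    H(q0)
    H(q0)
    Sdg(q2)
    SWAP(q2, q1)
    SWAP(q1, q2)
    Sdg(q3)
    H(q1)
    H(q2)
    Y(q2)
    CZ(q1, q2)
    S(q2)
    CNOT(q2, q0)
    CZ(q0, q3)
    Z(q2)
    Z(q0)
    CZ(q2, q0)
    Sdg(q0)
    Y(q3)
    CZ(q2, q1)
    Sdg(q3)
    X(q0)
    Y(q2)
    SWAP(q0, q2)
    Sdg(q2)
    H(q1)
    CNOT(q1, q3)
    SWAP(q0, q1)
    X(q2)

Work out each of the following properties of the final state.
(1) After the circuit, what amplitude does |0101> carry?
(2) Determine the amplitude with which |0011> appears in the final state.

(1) The amplitude on |0101> is -sqrt(2)*I/2. Key observation: steps 3-8 multiply out to the identity, so the circuit reduces to the remaining gates.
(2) The amplitude on |0011> is -sqrt(2)/2.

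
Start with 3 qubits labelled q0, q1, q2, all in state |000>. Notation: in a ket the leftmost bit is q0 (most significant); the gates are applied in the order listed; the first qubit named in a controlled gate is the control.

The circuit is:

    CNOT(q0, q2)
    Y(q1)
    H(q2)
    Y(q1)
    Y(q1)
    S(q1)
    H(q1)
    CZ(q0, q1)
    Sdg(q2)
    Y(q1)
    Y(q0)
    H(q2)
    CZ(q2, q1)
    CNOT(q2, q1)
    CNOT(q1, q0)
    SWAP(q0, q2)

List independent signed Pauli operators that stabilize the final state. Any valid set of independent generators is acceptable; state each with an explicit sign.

The stabilizer group can be generated by +YIZ, +ZXX, -IZZ, among other valid generating sets.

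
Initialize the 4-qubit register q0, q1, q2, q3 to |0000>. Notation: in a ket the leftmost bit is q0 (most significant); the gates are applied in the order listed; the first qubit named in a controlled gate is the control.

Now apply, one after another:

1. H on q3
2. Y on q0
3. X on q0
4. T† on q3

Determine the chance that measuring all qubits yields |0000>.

A full measurement returns |0000> with probability 1/2.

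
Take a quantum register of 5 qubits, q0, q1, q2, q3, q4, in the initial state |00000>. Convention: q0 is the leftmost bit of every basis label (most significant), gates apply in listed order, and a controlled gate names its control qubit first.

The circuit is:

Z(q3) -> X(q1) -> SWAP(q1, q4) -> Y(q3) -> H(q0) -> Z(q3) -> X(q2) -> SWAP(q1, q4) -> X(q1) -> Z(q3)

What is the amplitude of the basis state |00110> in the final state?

|00110> carries amplitude sqrt(2)*I/2 in the final state.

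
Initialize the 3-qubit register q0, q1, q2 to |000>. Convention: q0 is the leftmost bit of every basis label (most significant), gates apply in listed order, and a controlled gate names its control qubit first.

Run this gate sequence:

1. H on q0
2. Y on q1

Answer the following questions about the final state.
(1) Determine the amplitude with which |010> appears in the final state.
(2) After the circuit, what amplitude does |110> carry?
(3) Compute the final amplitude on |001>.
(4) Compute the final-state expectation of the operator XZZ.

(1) |010> carries amplitude sqrt(2)*I/2 in the final state.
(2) |110> carries amplitude sqrt(2)*I/2 in the final state.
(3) The amplitude on |001> is 0.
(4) The expectation value of XZZ is -1.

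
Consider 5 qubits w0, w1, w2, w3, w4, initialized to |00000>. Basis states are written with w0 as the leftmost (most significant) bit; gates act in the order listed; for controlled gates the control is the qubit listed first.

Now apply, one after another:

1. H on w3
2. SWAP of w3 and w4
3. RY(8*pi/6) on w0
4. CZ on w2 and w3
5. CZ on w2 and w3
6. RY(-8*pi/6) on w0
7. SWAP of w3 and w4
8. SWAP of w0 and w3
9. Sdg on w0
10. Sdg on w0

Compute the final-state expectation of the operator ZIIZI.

The expectation value of ZIIZI is 0. Key observation: gates 2-7 undo each other exactly, leaving only the rest of the circuit to track.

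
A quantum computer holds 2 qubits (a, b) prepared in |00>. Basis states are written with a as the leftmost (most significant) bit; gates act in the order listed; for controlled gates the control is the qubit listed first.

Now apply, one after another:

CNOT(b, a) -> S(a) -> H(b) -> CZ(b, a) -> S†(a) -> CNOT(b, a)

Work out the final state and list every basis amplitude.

After the circuit, the state carries amplitude sqrt(2)/2 on |00>, 0 on |01>, 0 on |10>, sqrt(2)/2 on |11>.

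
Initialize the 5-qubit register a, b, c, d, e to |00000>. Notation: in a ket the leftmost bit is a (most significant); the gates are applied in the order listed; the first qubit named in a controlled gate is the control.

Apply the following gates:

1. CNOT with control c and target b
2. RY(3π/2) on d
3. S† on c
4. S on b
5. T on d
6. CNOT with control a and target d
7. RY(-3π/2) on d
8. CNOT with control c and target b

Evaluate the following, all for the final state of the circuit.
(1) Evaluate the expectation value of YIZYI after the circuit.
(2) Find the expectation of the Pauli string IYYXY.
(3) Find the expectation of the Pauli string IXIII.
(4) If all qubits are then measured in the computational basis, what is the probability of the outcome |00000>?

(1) In the final state, YIZYI has expectation 0.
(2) The expectation value of IYYXY is 0.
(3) The observable IXIII averages to 0.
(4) Outcome |00000> occurs with probability sqrt(2)/4 + 1/2.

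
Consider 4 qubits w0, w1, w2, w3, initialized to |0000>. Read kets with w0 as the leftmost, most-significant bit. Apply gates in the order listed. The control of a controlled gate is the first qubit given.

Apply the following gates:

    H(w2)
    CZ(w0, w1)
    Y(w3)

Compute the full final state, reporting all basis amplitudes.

After the circuit, the state carries amplitude sqrt(2)*I/2 on |0001>, sqrt(2)*I/2 on |0011>, and 0 on every other basis state.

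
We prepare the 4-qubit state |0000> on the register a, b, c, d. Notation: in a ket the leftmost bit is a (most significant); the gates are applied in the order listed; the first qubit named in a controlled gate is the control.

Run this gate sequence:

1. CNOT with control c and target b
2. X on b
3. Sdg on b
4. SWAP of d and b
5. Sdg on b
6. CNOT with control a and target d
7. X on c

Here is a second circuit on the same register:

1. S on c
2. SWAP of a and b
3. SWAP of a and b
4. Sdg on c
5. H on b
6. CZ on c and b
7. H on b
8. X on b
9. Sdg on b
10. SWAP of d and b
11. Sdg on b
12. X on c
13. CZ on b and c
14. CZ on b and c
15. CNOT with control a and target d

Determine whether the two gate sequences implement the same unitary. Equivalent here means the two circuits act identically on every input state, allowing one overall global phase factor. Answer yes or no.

Yes: on every input state the two circuits agree up to one overall phase factor.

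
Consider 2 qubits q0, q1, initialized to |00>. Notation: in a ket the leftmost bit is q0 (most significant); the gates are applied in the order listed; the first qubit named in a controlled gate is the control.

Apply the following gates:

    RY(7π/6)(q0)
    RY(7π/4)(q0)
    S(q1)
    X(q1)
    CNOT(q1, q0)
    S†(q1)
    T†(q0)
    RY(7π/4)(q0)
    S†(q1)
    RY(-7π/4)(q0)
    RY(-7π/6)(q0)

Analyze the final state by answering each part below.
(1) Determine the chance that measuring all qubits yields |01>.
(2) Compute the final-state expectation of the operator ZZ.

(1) Outcome |01> occurs with probability -3*sqrt(2)/16 - sqrt(6)/16 - sqrt(3)/16 + 9/16.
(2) The expectation value of ZZ is -1/8 + sqrt(3)/8 + sqrt(6)/8 + 3*sqrt(2)/8.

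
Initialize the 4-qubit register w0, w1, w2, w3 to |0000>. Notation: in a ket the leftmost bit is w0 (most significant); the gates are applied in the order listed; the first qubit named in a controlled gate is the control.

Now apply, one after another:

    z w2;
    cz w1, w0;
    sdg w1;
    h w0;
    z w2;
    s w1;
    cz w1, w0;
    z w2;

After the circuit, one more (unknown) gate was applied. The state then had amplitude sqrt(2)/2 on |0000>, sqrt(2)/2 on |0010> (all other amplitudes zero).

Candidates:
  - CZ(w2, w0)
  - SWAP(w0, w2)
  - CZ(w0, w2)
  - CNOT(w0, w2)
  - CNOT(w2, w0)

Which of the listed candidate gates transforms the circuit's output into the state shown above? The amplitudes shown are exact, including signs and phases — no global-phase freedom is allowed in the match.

The applied gate was SWAP(w0, w2).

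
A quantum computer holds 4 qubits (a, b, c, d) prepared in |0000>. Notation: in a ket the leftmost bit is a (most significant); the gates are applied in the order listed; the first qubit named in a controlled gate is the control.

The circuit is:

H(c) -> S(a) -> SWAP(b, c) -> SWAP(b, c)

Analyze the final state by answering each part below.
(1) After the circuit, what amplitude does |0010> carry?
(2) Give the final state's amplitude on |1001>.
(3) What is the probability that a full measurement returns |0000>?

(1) The final state's coefficient on |0010> equals sqrt(2)/2. Key observation: steps 3-4 multiply out to the identity, so the circuit reduces to the remaining gates.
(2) The amplitude on |1001> is 0.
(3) A full measurement returns |0000> with probability 1/2.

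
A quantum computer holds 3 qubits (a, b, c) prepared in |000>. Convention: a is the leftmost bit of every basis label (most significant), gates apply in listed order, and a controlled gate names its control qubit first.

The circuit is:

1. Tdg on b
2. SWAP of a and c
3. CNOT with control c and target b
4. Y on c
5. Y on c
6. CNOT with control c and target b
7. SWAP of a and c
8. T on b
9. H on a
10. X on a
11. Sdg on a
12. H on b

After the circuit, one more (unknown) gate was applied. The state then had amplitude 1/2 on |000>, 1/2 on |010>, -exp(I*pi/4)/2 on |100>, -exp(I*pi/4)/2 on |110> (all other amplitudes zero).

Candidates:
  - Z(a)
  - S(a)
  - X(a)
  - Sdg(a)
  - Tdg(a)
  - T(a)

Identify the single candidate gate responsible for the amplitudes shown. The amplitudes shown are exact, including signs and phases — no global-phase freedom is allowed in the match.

The applied gate was Tdg(a).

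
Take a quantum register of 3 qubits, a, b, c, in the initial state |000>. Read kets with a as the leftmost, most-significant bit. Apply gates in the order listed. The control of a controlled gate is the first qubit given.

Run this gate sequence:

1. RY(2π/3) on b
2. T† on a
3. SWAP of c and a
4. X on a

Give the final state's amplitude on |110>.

The final state's coefficient on |110> equals sqrt(3)/2.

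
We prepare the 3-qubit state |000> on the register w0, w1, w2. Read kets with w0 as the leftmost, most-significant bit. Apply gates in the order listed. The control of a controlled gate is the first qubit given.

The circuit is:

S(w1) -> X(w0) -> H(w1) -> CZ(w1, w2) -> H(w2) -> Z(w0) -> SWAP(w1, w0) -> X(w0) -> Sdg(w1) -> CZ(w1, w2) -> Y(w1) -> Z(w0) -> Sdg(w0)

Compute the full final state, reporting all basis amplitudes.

The final amplitudes are 1/2 on |000>, -1/2 on |001>, 0 on |010>, 0 on |011>, I/2 on |100>, -I/2 on |101>, 0 on |110>, 0 on |111>.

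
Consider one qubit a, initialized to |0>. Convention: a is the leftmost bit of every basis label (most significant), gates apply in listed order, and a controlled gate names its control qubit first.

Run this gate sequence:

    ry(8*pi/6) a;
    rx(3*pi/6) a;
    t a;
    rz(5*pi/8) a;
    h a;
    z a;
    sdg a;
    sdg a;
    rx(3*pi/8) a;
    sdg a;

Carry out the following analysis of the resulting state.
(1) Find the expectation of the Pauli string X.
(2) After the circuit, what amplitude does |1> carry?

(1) In the final state, X has expectation sqrt(3)*I*exp(-7*I*pi/8)*cos(3*pi/16)**2/4 + I*exp(-7*I*pi/8)*sin(3*pi/16)*cos(3*pi/16)/2 + sqrt(3)*exp(-7*I*pi/8)*sin(3*pi/16)*cos(3*pi/16)/2 + sqrt(3)*I*exp(7*I*pi/8)*sin(3*pi/16)**2/4 - exp(7*I*pi/8)*cos(3*pi/16)**2/4 + exp(-7*I*pi/8)*sin(3*pi/16)**2/4 + exp(7*I*pi/8)*sin(3*pi/16)**2/4 - exp(-7*I*pi/8)*cos(3*pi/16)**2/4 - sqrt(3)*I*exp(-7*I*pi/8)*sin(3*pi/16)**2/4 + sqrt(3)*exp(7*I*pi/8)*sin(3*pi/16)*cos(3*pi/16)/2 - I*exp(7*I*pi/8)*sin(3*pi/16)*cos(3*pi/16)/2 - sqrt(3)*I*exp(7*I*pi/8)*cos(3*pi/16)**2/4.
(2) |1> carries amplitude -sqrt(3)*exp(9*I*pi/16)*sin(3*pi/16)/4 - exp(9*I*pi/16)*cos(3*pi/16)/4 + exp(-5*I*pi/16)*sin(3*pi/16)/4 + sqrt(3)*I*exp(9*I*pi/16)*cos(3*pi/16)/4 - I*exp(9*I*pi/16)*sin(3*pi/16)/4 + I*exp(-5*I*pi/16)*cos(3*pi/16)/4 + sqrt(3)*I*exp(-5*I*pi/16)*sin(3*pi/16)/4 - sqrt(3)*exp(-5*I*pi/16)*cos(3*pi/16)/4 in the final state.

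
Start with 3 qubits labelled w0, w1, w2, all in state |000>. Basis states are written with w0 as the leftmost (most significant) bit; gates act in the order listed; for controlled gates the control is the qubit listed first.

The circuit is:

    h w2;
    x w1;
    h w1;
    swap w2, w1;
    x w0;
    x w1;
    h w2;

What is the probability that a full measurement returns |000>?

A full measurement returns |000> with probability 0.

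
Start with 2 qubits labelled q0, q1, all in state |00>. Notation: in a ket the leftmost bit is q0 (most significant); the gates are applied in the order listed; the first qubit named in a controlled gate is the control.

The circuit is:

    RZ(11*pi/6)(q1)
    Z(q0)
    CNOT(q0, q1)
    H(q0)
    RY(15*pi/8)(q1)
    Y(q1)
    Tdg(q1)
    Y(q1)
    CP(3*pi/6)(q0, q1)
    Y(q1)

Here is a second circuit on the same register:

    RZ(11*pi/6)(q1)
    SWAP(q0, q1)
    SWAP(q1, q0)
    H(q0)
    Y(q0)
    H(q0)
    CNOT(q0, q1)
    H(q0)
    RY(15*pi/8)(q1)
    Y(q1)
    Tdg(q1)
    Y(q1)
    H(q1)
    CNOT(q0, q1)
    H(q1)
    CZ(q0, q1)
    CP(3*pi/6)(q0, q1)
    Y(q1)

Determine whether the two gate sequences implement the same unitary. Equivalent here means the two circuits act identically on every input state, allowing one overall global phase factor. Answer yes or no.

No — the two circuits implement different unitaries, even allowing a global phase.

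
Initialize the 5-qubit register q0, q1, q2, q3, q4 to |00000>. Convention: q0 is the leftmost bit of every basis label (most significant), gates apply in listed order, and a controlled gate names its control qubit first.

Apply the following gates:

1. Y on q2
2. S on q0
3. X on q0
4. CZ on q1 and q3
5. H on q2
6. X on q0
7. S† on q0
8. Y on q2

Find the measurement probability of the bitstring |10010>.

A full measurement returns |10010> with probability 0.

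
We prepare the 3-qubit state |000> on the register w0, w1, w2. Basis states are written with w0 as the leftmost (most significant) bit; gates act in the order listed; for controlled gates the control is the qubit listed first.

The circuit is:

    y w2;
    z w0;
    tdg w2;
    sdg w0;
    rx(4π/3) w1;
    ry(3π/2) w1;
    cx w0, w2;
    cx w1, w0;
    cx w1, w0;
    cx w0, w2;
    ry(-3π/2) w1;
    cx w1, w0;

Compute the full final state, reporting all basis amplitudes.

The final amplitudes are -exp(I*pi/4)/2 on |001>, -sqrt(3)*exp(3*I*pi/4)/2 on |111>, and 0 on every other basis state. Key observation: gates 6-11 undo each other exactly, leaving only the rest of the circuit to track.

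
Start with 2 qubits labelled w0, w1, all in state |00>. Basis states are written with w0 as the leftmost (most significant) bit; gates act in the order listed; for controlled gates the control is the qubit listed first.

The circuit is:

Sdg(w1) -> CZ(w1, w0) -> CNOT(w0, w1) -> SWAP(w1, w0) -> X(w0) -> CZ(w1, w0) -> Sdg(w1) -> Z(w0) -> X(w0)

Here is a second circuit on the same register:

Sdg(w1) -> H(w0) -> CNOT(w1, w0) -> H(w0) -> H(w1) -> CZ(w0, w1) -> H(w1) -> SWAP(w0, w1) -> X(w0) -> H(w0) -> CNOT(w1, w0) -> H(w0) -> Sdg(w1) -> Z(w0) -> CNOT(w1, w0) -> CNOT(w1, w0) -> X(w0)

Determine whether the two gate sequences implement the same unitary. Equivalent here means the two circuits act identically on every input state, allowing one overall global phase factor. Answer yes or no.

Yes, they are equivalent — the unitaries differ by at most a global phase.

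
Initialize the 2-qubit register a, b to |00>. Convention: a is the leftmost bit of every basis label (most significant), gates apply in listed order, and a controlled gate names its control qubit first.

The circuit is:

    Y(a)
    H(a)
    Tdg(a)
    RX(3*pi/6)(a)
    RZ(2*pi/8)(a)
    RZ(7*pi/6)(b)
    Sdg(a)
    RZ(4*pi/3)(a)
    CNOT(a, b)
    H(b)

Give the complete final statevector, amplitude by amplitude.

The final amplitudes are sqrt(2)*(-1 - exp(I*pi/4))*exp(I*pi/8)/4 on |00>, sqrt(2)*(-1 - exp(I*pi/4))*exp(I*pi/8)/4 on |01>, sqrt(2)*(1 + exp(3*I*pi/4))*exp(23*I*pi/24)/4 on |10>, sqrt(2)*(1 - exp(I*pi/4))*exp(17*I*pi/24)/4 on |11>.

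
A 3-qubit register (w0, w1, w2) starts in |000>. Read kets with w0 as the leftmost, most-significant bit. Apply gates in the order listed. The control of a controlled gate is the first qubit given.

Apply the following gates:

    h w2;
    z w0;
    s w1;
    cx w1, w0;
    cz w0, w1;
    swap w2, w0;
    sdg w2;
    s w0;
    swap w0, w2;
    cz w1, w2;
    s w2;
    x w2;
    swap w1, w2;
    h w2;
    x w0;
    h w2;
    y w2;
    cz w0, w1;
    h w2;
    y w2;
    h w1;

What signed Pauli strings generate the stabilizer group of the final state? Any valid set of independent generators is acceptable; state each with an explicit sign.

One valid set of independent stabilizer generators is +IIX, -ZII, +IZI (any independent generating set of the same group is equally correct).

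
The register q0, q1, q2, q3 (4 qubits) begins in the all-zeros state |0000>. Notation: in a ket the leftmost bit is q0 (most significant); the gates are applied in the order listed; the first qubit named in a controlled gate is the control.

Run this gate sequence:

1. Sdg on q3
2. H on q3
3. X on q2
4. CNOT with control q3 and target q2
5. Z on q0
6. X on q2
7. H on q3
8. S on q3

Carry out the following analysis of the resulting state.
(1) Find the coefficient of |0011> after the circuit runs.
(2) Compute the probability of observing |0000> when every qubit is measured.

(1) The final state's coefficient on |0011> equals -I/2.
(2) The probability of measuring |0000> is 1/4.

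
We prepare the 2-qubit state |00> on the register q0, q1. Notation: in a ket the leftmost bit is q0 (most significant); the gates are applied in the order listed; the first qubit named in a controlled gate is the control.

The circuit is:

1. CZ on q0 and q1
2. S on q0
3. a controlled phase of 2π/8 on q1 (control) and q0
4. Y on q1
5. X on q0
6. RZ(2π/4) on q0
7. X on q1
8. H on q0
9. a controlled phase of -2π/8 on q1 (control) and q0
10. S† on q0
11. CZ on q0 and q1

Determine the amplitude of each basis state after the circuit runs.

The resulting statevector has amplitude sqrt(2)*exp(3*I*pi/4)/2 on |00>, 0 on |01>, -sqrt(2)*exp(I*pi/4)/2 on |10>, 0 on |11>.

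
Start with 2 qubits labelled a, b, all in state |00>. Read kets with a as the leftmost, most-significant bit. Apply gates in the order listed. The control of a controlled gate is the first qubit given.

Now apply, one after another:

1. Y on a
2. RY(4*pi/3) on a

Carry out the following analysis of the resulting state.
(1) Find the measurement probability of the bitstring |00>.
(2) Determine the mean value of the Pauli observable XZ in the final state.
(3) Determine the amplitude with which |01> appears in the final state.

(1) Outcome |00> occurs with probability 3/4.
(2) In the final state, XZ has expectation sqrt(3)/2.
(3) The amplitude on |01> is 0.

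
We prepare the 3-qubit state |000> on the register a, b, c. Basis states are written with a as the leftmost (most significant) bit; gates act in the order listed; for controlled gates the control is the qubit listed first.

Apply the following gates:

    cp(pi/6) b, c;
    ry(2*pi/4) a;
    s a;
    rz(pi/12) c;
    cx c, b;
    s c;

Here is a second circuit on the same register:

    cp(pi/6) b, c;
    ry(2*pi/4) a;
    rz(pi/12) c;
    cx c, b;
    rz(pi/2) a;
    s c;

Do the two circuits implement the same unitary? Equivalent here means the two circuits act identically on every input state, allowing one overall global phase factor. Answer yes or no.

Yes: on every input state the two circuits agree up to one overall phase factor.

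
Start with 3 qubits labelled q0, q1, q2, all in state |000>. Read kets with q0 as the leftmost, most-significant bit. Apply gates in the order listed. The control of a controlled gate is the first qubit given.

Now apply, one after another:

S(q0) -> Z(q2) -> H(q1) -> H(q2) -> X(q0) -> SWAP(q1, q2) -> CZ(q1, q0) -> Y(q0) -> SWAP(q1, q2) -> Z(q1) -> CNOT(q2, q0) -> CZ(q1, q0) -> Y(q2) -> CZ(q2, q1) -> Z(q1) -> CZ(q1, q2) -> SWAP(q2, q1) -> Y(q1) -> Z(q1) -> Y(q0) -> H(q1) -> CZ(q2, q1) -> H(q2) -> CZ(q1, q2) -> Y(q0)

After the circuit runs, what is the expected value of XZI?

The observable XZI averages to 0.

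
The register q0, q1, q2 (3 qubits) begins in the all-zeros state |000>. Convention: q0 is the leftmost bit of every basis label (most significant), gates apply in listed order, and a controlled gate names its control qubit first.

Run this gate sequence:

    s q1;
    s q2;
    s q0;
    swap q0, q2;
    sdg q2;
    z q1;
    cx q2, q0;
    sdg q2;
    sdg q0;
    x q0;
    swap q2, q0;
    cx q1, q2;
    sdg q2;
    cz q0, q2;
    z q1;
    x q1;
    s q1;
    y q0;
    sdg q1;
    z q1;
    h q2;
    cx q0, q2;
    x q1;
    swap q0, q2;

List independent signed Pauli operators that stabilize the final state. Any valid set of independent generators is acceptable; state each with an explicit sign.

One valid set of independent stabilizer generators is -XII, +IZI, -IIZ (any independent generating set of the same group is equally correct).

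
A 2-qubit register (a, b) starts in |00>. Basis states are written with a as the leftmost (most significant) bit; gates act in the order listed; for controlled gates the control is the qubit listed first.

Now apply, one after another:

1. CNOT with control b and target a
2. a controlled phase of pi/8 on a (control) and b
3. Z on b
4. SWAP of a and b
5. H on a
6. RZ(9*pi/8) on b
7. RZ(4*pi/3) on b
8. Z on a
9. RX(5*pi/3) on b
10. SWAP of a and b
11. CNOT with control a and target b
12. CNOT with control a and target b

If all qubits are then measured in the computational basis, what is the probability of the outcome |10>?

The probability of measuring |10> is 1/8.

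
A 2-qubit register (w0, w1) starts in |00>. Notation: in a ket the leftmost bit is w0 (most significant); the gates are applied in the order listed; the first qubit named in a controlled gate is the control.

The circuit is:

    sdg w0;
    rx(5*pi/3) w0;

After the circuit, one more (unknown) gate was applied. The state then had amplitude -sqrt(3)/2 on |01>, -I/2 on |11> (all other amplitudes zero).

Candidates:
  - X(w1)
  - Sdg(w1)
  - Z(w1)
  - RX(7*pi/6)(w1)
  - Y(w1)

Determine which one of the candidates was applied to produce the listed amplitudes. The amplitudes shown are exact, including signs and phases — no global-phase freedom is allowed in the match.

The unique candidate consistent with the amplitudes is X(w1).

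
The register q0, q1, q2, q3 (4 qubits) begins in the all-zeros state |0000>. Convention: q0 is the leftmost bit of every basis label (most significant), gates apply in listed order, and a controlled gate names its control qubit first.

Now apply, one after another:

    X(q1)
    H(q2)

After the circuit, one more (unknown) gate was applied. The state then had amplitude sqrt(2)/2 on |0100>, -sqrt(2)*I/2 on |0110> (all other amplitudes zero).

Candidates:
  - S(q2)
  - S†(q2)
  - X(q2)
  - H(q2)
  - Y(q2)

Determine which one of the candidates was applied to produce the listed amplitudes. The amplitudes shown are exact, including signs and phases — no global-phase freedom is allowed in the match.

The applied gate was S†(q2).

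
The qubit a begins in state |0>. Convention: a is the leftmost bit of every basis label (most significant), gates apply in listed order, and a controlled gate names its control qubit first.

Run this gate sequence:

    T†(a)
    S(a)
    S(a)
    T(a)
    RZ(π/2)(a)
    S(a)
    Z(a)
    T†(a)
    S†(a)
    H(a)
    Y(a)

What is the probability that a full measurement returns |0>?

Outcome |0> occurs with probability 1/2.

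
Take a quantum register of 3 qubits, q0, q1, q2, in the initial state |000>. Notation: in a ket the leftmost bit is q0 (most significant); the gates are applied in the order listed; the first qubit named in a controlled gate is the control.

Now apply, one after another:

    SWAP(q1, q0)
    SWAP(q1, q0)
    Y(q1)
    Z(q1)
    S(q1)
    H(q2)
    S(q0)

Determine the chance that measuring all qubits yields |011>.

The probability of measuring |011> is 1/2. Key observation: gates 1-2 undo each other exactly, leaving only the rest of the circuit to track.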